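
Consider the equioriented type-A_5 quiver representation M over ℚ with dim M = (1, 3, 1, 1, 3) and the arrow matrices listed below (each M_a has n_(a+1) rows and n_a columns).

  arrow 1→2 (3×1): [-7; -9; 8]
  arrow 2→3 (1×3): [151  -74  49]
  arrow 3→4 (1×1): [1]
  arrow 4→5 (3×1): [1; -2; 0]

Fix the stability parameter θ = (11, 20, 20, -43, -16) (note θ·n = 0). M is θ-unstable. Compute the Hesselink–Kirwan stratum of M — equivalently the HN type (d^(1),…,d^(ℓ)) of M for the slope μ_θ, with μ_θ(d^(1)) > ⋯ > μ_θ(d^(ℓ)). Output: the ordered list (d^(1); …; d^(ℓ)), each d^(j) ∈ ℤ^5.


Interval decomposition of M: I[1,5], I[2,2]^2, I[5,5]^2.
HN type (ℓ=3): μ^(1)=20; μ^(2)=-8/5; μ^(3)=-16

((0, 2, 0, 0, 0); (1, 1, 1, 1, 1); (0, 0, 0, 0, 2))


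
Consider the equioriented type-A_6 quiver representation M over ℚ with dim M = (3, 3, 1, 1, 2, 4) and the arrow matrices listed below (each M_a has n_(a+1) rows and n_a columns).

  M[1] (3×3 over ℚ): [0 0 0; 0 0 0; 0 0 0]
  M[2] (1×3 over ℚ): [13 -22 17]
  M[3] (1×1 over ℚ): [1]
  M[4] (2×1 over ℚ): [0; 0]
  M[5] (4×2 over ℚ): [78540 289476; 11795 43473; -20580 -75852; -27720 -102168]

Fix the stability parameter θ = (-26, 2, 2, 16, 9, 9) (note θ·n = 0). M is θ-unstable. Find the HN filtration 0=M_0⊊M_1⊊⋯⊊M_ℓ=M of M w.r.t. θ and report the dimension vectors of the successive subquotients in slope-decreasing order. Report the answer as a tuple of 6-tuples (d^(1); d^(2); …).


Interval decomposition of M: I[1,1]^3, I[2,2]^2, I[2,4], I[5,5], I[5,6], I[6,6]^3.
HN type (ℓ=4): μ^(1)=16; μ^(2)=9; μ^(3)=2; μ^(4)=-26

((0, 0, 0, 1, 0, 0); (0, 0, 0, 0, 2, 4); (0, 3, 1, 0, 0, 0); (3, 0, 0, 0, 0, 0))


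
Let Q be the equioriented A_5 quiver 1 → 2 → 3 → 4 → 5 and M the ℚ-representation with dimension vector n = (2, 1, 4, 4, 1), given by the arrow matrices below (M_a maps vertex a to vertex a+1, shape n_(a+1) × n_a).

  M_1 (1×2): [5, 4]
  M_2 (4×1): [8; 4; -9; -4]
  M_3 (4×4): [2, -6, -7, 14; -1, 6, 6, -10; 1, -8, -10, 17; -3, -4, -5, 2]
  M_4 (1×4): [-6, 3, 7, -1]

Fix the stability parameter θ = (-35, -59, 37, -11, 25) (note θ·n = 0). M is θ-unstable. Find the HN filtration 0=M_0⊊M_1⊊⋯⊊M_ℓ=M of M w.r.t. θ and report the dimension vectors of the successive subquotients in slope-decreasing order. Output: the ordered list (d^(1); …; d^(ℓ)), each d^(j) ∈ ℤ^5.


Barcode: M ≅ I[1,1], I[1,5], I[3,3], I[3,4]^2, I[4,4]. HN layers by μ_θ (6 steps, strictly decreasing):
  μ^(1)=37; μ^(2)=25; μ^(3)=13; μ^(4)=-11; μ^(5)=-35; μ^(6)=-47

((0, 0, 1, 0, 0); (0, 0, 0, 0, 1); (0, 0, 3, 3, 0); (0, 0, 0, 1, 0); (1, 0, 0, 0, 0); (1, 1, 0, 0, 0))


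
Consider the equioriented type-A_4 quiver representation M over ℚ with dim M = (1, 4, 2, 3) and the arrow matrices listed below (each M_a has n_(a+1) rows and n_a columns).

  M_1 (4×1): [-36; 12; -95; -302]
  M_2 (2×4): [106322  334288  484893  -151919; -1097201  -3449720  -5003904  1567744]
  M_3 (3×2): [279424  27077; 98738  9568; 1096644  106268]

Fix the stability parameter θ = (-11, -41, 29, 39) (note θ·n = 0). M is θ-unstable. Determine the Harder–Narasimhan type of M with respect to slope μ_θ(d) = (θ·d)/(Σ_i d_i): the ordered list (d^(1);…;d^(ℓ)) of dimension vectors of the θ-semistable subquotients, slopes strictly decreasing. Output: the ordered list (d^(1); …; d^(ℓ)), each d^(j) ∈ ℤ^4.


Interval decomposition of M: I[1,4], I[2,2]^2, I[2,4], I[4,4].
HN type (ℓ=4): μ^(1)=39; μ^(2)=29; μ^(3)=-26; μ^(4)=-41

((0, 0, 0, 3); (0, 0, 2, 0); (1, 1, 0, 0); (0, 3, 0, 0))


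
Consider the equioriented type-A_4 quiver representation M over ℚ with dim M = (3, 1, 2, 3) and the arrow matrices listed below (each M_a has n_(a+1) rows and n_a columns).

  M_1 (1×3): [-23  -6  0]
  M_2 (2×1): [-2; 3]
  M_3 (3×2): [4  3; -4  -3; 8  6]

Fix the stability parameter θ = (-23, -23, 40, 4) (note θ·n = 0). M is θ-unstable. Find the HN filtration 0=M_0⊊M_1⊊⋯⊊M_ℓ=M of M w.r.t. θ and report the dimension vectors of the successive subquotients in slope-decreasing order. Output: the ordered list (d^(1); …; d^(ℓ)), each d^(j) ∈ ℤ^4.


Interval decomposition of M: I[1,1]^2, I[1,4], I[3,3], I[4,4]^2.
HN type (ℓ=4): μ^(1)=40; μ^(2)=22; μ^(3)=4; μ^(4)=-23

((0, 0, 1, 0); (0, 0, 1, 1); (0, 0, 0, 2); (3, 1, 0, 0))


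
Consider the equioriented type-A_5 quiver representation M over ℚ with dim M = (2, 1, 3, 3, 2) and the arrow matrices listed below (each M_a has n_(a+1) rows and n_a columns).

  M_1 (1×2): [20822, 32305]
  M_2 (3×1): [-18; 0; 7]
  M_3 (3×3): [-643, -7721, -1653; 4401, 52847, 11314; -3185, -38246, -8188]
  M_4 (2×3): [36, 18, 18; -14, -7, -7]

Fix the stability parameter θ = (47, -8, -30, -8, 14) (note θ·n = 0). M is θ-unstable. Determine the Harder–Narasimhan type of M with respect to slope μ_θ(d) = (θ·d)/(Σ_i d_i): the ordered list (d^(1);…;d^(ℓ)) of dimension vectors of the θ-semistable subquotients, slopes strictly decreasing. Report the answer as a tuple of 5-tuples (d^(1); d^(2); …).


Barcode: M ≅ I[1,1], I[1,4], I[3,4], I[3,5], I[5,5]. HN layers by μ_θ (5 steps, strictly decreasing):
  μ^(1)=47; μ^(2)=14; μ^(3)=1/4; μ^(4)=-8; μ^(5)=-30

((1, 0, 0, 0, 0); (0, 0, 0, 0, 2); (1, 1, 1, 1, 0); (0, 0, 0, 2, 0); (0, 0, 2, 0, 0))


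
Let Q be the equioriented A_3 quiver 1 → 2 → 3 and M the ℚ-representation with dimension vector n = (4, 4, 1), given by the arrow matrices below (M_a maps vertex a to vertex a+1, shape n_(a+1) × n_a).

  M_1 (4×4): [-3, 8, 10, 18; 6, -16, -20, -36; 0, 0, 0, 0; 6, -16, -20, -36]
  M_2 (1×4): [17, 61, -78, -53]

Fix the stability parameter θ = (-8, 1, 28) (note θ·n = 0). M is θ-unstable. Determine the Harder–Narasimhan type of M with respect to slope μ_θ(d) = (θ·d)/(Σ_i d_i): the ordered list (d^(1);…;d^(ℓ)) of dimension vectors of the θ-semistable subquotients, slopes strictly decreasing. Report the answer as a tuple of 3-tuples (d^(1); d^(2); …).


Interval decomposition of M: I[1,1]^3, I[1,3], I[2,2]^3.
HN type (ℓ=3): μ^(1)=28; μ^(2)=1; μ^(3)=-8

((0, 0, 1); (0, 4, 0); (4, 0, 0))


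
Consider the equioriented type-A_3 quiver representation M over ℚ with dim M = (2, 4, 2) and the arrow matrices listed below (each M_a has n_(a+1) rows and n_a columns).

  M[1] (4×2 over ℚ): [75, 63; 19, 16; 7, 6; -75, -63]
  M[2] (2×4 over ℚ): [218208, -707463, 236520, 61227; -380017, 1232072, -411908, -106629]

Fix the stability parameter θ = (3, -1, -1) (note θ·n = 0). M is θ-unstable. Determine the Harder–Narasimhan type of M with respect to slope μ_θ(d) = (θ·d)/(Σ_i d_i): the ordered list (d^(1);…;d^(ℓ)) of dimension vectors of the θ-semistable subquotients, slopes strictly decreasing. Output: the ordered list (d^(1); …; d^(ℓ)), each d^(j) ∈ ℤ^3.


Via rank(M_{q-1}∘⋯∘M_p): M ≅ I[1,2], I[1,3], I[2,2], I[2,3].
μ_θ-semistable layers: μ^(1)=1; μ^(2)=1/3; μ^(3)=-1

((1, 1, 0); (1, 1, 1); (0, 2, 1))


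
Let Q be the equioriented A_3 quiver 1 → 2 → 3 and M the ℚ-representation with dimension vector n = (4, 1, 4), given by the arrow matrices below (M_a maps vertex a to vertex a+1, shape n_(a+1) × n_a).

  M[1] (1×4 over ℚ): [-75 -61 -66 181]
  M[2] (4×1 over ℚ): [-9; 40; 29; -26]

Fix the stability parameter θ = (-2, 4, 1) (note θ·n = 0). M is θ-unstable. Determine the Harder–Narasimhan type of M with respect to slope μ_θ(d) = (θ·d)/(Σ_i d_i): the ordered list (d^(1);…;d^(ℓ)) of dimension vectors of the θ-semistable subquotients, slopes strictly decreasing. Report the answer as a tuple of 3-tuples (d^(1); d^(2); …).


Interval decomposition of M: I[1,1]^3, I[1,3], I[3,3]^3.
HN type (ℓ=3): μ^(1)=5/2; μ^(2)=1; μ^(3)=-2

((0, 1, 1); (0, 0, 3); (4, 0, 0))


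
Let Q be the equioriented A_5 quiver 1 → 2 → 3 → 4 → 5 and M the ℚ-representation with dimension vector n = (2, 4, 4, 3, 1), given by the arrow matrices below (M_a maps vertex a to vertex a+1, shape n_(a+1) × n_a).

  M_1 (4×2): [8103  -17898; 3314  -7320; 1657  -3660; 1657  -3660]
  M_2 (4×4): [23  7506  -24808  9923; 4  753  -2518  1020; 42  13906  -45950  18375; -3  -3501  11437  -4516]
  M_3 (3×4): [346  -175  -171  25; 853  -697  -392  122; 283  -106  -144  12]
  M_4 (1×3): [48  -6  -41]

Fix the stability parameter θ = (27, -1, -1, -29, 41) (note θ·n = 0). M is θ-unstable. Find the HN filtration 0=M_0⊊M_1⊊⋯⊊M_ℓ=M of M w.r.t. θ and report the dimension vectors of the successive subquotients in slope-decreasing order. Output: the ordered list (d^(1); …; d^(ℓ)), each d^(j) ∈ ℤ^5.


Barcode: M ≅ I[1,4], I[1,5], I[2,3], I[2,4]. HN layers by μ_θ (3 steps, strictly decreasing):
  μ^(1)=41; μ^(2)=-1; μ^(3)=-31/3

((0, 0, 0, 0, 1); (2, 3, 3, 2, 0); (0, 1, 1, 1, 0))


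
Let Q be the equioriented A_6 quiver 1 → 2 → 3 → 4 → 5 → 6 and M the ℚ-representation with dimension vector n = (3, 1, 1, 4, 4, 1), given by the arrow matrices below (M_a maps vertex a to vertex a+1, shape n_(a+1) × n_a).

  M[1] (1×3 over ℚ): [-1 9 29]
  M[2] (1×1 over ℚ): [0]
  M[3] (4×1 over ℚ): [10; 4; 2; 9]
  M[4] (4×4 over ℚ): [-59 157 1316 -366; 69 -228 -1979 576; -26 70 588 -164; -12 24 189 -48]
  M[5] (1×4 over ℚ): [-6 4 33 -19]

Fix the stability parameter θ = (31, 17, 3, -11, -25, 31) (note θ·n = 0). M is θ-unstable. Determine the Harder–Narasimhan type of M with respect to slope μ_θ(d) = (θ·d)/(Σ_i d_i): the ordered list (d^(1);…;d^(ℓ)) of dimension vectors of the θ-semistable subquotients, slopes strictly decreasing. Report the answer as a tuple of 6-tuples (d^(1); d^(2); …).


Via rank(M_{q-1}∘⋯∘M_p): M ≅ I[1,1]^2, I[1,2], I[3,6], I[4,4], I[4,5]^2, I[5,5].
μ_θ-semistable layers: μ^(1)=31; μ^(2)=24; μ^(3)=-11; μ^(4)=-18; μ^(5)=-25

((2, 0, 0, 0, 0, 1); (1, 1, 0, 0, 0, 0); (0, 0, 1, 2, 1, 0); (0, 0, 0, 2, 2, 0); (0, 0, 0, 0, 1, 0))


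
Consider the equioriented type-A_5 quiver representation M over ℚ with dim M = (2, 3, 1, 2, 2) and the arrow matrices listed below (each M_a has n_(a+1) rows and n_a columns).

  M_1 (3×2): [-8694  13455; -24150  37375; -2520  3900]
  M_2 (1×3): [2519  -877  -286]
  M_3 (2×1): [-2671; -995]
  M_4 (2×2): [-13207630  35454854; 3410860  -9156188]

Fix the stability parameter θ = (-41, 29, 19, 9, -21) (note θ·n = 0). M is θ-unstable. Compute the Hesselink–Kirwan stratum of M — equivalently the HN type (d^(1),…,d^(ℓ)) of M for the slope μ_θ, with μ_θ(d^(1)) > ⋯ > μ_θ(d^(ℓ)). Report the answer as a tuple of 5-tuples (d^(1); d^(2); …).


Via rank(M_{q-1}∘⋯∘M_p): M ≅ I[1,1], I[1,4], I[2,2]^2, I[4,5], I[5,5].
μ_θ-semistable layers: μ^(1)=29; μ^(2)=19; μ^(3)=-6; μ^(4)=-21; μ^(5)=-41

((0, 2, 0, 0, 0); (0, 1, 1, 1, 0); (0, 0, 0, 1, 1); (0, 0, 0, 0, 1); (2, 0, 0, 0, 0))


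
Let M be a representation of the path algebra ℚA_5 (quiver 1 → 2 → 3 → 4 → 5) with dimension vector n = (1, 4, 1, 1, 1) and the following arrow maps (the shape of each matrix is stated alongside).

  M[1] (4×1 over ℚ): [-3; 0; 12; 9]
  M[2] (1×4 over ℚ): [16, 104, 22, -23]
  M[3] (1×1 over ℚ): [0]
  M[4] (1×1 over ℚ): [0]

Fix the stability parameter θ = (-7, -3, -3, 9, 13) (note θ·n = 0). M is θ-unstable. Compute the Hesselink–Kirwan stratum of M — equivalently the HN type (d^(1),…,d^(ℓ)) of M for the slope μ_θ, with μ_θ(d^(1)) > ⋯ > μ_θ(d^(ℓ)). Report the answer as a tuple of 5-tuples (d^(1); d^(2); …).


Interval decomposition of M: I[1,3], I[2,2]^3, I[4,4], I[5,5].
HN type (ℓ=4): μ^(1)=13; μ^(2)=9; μ^(3)=-3; μ^(4)=-7

((0, 0, 0, 0, 1); (0, 0, 0, 1, 0); (0, 4, 1, 0, 0); (1, 0, 0, 0, 0))


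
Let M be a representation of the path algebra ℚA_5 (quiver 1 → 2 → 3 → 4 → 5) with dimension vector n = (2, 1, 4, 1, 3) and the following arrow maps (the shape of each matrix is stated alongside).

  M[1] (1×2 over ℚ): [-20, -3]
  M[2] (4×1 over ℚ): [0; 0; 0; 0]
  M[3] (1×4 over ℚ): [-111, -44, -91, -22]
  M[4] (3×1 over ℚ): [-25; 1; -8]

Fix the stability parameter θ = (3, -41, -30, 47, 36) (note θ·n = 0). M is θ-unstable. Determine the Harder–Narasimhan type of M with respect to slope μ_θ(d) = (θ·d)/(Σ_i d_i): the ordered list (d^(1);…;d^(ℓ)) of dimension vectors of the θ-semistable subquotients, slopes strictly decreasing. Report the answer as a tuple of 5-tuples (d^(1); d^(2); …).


Interval decomposition of M: I[1,1], I[1,2], I[3,3]^3, I[3,5], I[5,5]^2.
HN type (ℓ=5): μ^(1)=83/2; μ^(2)=36; μ^(3)=3; μ^(4)=-19; μ^(5)=-30

((0, 0, 0, 1, 1); (0, 0, 0, 0, 2); (1, 0, 0, 0, 0); (1, 1, 0, 0, 0); (0, 0, 4, 0, 0))


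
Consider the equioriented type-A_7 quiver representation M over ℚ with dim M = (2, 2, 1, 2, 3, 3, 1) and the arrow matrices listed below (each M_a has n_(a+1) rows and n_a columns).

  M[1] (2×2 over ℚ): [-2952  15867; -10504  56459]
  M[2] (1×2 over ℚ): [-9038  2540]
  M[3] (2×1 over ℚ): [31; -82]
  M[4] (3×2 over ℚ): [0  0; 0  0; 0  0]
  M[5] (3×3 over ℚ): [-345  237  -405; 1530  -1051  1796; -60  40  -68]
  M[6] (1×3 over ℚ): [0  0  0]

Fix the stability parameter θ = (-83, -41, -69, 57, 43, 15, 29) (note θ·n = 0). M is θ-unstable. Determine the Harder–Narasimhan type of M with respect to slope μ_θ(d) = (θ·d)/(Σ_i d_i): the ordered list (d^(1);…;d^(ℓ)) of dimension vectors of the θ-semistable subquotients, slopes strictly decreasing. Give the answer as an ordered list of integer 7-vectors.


Barcode: M ≅ I[1,1], I[1,4], I[2,2], I[4,4], I[5,5], I[5,6]^2, I[6,6], I[7,7]. HN layers by μ_θ (7 steps, strictly decreasing):
  μ^(1)=57; μ^(2)=43; μ^(3)=29; μ^(4)=15; μ^(5)=-41; μ^(6)=-55; μ^(7)=-83

((0, 0, 0, 2, 0, 0, 0); (0, 0, 0, 0, 1, 0, 0); (0, 0, 0, 0, 2, 2, 1); (0, 0, 0, 0, 0, 1, 0); (0, 1, 0, 0, 0, 0, 0); (0, 1, 1, 0, 0, 0, 0); (2, 0, 0, 0, 0, 0, 0))


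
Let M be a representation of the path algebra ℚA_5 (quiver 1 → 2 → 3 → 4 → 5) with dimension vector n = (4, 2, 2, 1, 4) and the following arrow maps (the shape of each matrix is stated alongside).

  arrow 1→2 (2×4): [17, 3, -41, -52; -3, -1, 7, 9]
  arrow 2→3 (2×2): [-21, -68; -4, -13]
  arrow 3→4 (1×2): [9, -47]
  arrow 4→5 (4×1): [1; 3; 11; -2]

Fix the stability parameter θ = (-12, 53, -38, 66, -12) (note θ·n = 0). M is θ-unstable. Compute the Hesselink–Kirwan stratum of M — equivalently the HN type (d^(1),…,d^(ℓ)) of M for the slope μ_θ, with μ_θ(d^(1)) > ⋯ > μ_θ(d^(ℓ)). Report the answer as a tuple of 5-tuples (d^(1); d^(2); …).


Interval decomposition of M: I[1,1]^2, I[1,3], I[1,5], I[5,5]^3.
HN type (ℓ=3): μ^(1)=27; μ^(2)=15/2; μ^(3)=-12

((0, 0, 0, 1, 1); (0, 2, 2, 0, 0); (4, 0, 0, 0, 3))


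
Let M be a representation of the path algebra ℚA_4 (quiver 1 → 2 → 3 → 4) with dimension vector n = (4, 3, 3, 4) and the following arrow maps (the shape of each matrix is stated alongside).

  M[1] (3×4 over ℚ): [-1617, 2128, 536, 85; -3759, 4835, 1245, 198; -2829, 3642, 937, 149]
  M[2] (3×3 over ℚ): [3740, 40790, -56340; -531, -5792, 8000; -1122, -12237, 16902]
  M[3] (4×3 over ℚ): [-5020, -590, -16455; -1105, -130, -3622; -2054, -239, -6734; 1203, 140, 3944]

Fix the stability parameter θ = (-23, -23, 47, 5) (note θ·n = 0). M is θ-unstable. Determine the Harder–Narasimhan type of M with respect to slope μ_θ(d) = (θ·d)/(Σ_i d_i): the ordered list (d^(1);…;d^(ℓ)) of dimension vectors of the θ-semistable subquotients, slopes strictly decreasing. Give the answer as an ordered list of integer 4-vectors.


Via rank(M_{q-1}∘⋯∘M_p): M ≅ I[1,1], I[1,2], I[1,4]^2, I[3,4], I[4,4].
μ_θ-semistable layers: μ^(1)=26; μ^(2)=5; μ^(3)=-23

((0, 0, 3, 3); (0, 0, 0, 1); (4, 3, 0, 0))


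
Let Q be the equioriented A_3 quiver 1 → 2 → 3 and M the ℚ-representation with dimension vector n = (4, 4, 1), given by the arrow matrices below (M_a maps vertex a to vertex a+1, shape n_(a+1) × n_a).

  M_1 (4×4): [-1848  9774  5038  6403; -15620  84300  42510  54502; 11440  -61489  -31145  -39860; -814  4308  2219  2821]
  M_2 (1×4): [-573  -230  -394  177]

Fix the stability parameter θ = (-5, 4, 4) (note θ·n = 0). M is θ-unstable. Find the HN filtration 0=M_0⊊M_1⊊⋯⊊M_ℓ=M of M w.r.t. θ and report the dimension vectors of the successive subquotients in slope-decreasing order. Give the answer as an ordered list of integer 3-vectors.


Via rank(M_{q-1}∘⋯∘M_p): M ≅ I[1,1], I[1,2]^2, I[1,3], I[2,2].
μ_θ-semistable layers: μ^(1)=4; μ^(2)=-5

((0, 4, 1); (4, 0, 0))


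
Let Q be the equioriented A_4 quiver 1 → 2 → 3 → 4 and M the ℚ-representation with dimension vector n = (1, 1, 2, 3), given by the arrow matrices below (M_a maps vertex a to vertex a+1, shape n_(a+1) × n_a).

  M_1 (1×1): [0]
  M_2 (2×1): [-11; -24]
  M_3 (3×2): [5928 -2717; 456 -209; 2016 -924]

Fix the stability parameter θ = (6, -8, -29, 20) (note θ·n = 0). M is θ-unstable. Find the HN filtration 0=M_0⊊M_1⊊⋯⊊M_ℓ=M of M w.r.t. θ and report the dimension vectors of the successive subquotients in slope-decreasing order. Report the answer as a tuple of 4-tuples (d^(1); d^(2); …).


Interval decomposition of M: I[1,1], I[2,3], I[3,4], I[4,4]^2.
HN type (ℓ=4): μ^(1)=20; μ^(2)=6; μ^(3)=-37/2; μ^(4)=-29

((0, 0, 0, 3); (1, 0, 0, 0); (0, 1, 1, 0); (0, 0, 1, 0))


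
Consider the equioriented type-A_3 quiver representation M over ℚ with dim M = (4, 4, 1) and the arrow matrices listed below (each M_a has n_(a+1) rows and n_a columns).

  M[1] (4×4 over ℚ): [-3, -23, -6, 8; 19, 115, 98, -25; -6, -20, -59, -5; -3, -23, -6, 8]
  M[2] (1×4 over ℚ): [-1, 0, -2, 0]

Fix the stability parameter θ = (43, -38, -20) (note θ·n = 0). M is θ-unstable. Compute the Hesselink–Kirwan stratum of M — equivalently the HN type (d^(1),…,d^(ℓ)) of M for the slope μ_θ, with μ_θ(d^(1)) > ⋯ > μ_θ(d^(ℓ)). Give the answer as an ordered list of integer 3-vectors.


Interval decomposition of M: I[1,1], I[1,2]^2, I[1,3], I[2,2].
HN type (ℓ=4): μ^(1)=43; μ^(2)=5/2; μ^(3)=-5; μ^(4)=-38

((1, 0, 0); (2, 2, 0); (1, 1, 1); (0, 1, 0))


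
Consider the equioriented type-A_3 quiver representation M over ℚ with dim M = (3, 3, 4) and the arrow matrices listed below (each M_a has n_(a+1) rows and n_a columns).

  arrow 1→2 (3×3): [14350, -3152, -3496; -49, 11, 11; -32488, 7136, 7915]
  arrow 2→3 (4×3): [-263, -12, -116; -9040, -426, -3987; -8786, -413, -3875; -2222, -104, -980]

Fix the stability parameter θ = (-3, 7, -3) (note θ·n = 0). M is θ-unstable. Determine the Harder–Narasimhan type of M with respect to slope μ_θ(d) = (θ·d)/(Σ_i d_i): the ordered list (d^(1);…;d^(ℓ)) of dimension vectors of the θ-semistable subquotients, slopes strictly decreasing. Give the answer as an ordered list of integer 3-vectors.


Via rank(M_{q-1}∘⋯∘M_p): M ≅ I[1,3]^3, I[3,3].
μ_θ-semistable layers: μ^(1)=2; μ^(2)=-3

((0, 3, 3); (3, 0, 1))


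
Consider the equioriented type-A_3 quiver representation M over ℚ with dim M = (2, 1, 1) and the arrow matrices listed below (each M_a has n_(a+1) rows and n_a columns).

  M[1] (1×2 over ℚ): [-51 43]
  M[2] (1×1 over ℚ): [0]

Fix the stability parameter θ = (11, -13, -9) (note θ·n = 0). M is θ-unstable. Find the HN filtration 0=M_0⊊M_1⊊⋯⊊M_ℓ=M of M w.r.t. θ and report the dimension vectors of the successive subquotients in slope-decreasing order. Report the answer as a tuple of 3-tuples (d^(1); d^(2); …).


Interval decomposition of M: I[1,1], I[1,2], I[3,3].
HN type (ℓ=3): μ^(1)=11; μ^(2)=-1; μ^(3)=-9

((1, 0, 0); (1, 1, 0); (0, 0, 1))


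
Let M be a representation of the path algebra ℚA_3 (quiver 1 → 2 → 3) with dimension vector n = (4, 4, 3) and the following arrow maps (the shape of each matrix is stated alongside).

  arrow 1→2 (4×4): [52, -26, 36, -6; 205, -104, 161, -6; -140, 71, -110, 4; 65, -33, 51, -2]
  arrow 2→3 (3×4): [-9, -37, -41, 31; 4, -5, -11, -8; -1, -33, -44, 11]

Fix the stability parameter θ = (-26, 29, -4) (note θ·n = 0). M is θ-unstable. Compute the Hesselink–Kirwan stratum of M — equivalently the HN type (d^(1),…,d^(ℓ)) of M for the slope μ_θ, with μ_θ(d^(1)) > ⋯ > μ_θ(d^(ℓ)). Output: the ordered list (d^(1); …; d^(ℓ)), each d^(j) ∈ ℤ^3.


Barcode: M ≅ I[1,1], I[1,3]^3, I[2,2]. HN layers by μ_θ (3 steps, strictly decreasing):
  μ^(1)=29; μ^(2)=25/2; μ^(3)=-26

((0, 1, 0); (0, 3, 3); (4, 0, 0))


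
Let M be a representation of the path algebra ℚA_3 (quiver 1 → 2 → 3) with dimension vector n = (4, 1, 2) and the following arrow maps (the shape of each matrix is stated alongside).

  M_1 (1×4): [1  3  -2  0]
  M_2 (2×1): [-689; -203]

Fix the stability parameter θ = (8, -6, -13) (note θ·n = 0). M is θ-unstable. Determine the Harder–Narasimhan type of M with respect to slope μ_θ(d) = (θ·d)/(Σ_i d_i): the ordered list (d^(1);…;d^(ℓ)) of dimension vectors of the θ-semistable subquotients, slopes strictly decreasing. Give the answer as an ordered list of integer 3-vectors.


Interval decomposition of M: I[1,1]^3, I[1,3], I[3,3].
HN type (ℓ=3): μ^(1)=8; μ^(2)=-11/3; μ^(3)=-13

((3, 0, 0); (1, 1, 1); (0, 0, 1))


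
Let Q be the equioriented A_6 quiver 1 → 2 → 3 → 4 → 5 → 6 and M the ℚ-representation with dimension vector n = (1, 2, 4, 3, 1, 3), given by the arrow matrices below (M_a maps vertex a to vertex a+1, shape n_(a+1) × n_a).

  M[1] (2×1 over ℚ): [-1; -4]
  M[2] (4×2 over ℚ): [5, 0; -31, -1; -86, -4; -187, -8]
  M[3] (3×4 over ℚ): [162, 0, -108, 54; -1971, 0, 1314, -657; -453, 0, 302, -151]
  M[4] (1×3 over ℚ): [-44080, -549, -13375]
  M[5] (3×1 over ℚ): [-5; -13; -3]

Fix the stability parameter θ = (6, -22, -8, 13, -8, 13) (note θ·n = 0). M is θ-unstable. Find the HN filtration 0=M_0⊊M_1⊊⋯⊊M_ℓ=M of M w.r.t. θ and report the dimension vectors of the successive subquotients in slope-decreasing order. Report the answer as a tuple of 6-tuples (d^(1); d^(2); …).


Barcode: M ≅ I[1,3], I[2,3], I[3,3], I[3,6], I[4,4]^2, I[6,6]^2. HN layers by μ_θ (4 steps, strictly decreasing):
  μ^(1)=13; μ^(2)=5/2; μ^(3)=-8; μ^(4)=-22

((0, 0, 0, 2, 0, 3); (0, 0, 0, 1, 1, 0); (1, 1, 4, 0, 0, 0); (0, 1, 0, 0, 0, 0))


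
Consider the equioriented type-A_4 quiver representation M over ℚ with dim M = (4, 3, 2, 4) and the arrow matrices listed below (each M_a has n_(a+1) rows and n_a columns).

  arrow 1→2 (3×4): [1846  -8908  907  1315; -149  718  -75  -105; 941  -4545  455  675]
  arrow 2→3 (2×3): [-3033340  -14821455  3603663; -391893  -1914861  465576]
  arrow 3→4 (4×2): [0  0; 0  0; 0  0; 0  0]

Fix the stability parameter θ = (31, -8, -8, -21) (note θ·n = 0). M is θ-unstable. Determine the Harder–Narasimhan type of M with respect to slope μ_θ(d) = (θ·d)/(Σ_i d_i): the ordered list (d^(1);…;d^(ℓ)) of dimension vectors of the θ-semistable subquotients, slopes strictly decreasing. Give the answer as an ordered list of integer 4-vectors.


Via rank(M_{q-1}∘⋯∘M_p): M ≅ I[1,1], I[1,2], I[1,3]^2, I[4,4]^4.
μ_θ-semistable layers: μ^(1)=31; μ^(2)=23/2; μ^(3)=5; μ^(4)=-21

((1, 0, 0, 0); (1, 1, 0, 0); (2, 2, 2, 0); (0, 0, 0, 4))


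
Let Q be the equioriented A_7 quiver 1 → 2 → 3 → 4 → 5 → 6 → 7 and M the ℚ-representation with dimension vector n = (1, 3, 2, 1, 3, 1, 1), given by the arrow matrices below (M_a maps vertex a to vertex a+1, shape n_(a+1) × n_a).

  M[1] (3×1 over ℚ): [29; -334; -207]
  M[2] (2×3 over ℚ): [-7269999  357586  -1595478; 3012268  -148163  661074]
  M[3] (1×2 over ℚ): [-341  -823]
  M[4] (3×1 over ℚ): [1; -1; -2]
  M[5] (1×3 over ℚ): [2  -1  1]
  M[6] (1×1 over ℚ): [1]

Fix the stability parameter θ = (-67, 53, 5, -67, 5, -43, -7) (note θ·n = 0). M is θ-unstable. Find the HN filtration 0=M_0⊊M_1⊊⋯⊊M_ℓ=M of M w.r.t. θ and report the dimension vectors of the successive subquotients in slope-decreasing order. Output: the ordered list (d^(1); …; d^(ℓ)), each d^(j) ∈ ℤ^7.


Via rank(M_{q-1}∘⋯∘M_p): M ≅ I[1,7], I[2,2], I[2,3], I[5,5]^2.
μ_θ-semistable layers: μ^(1)=53; μ^(2)=29; μ^(3)=5; μ^(4)=-7; μ^(5)=-47/5; μ^(6)=-67

((0, 1, 0, 0, 0, 0, 0); (0, 1, 1, 0, 0, 0, 0); (0, 0, 0, 0, 2, 0, 0); (0, 0, 0, 0, 0, 0, 1); (0, 1, 1, 1, 1, 1, 0); (1, 0, 0, 0, 0, 0, 0))


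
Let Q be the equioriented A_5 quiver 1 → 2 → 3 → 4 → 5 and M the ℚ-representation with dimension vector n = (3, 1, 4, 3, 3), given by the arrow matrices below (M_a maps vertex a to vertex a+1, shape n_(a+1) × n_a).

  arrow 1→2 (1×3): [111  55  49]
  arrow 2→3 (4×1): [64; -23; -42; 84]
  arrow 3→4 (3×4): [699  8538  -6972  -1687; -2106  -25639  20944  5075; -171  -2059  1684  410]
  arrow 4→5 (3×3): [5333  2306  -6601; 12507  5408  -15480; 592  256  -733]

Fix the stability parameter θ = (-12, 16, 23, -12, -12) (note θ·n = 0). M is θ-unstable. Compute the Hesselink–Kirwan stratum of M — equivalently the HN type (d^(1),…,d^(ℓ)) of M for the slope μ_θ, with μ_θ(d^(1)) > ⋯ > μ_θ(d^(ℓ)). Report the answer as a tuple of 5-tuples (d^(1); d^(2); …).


Via rank(M_{q-1}∘⋯∘M_p): M ≅ I[1,1]^2, I[1,5], I[3,3]^2, I[3,5], I[4,5].
μ_θ-semistable layers: μ^(1)=23; μ^(2)=15/4; μ^(3)=-1/3; μ^(4)=-12

((0, 0, 2, 0, 0); (0, 1, 1, 1, 1); (0, 0, 1, 1, 1); (3, 0, 0, 1, 1))


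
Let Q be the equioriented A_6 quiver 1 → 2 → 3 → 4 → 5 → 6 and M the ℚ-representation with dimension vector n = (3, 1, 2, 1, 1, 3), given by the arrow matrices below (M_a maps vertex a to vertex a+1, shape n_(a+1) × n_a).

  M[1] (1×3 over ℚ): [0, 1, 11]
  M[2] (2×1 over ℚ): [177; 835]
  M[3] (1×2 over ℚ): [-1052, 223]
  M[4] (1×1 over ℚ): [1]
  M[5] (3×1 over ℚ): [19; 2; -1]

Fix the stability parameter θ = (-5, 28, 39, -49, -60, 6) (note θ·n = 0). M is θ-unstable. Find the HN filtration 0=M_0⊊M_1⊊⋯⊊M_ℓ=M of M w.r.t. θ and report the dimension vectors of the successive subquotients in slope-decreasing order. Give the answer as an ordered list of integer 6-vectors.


Barcode: M ≅ I[1,1]^2, I[1,6], I[3,3], I[6,6]^2. HN layers by μ_θ (4 steps, strictly decreasing):
  μ^(1)=39; μ^(2)=6; μ^(3)=-5; μ^(4)=-47/5

((0, 0, 1, 0, 0, 0); (0, 0, 0, 0, 0, 3); (2, 0, 0, 0, 0, 0); (1, 1, 1, 1, 1, 0))


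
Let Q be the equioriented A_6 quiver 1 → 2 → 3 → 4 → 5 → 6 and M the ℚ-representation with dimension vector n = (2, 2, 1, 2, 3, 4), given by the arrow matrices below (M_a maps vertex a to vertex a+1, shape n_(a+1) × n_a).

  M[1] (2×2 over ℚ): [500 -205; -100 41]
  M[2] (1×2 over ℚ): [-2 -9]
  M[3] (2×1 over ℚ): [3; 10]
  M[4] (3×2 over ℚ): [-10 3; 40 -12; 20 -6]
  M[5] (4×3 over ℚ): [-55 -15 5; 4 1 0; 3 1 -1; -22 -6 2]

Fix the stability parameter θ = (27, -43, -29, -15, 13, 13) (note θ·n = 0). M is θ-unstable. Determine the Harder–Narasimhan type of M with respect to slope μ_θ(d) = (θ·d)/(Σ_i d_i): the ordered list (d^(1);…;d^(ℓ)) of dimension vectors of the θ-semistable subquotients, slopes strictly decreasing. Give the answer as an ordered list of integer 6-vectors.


Via rank(M_{q-1}∘⋯∘M_p): M ≅ I[1,1], I[1,4], I[2,2], I[4,6], I[5,5], I[5,6], I[6,6]^2.
μ_θ-semistable layers: μ^(1)=27; μ^(2)=13; μ^(3)=-15; μ^(4)=-43

((1, 0, 0, 0, 0, 0); (0, 0, 0, 0, 3, 4); (1, 1, 1, 2, 0, 0); (0, 1, 0, 0, 0, 0))


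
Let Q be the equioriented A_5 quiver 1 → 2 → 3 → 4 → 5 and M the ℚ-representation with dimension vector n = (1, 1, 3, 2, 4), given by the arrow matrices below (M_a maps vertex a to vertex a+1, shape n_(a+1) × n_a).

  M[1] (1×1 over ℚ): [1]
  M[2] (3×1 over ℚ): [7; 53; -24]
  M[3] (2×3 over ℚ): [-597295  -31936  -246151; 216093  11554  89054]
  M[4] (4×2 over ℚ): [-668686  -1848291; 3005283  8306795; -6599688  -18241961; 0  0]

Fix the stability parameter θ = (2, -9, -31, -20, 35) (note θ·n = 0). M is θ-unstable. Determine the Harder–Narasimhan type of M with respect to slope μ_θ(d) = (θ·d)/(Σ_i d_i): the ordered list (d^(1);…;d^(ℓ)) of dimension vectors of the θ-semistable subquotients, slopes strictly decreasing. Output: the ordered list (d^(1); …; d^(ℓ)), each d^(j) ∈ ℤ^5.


Interval decomposition of M: I[1,5], I[3,3], I[3,5], I[5,5]^2.
HN type (ℓ=4): μ^(1)=35; μ^(2)=-29/2; μ^(3)=-20; μ^(4)=-31

((0, 0, 0, 0, 4); (1, 1, 1, 1, 0); (0, 0, 0, 1, 0); (0, 0, 2, 0, 0))


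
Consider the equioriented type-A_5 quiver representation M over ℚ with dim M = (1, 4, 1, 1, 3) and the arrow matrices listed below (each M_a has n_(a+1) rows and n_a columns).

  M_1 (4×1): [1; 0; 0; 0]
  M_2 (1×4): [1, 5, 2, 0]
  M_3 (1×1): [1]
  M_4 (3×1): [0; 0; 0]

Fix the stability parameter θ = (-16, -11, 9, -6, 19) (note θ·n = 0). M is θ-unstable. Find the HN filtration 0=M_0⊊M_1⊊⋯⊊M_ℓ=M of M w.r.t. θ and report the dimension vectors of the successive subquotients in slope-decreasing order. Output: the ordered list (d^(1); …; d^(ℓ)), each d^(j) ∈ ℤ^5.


Barcode: M ≅ I[1,4], I[2,2]^3, I[5,5]^3. HN layers by μ_θ (4 steps, strictly decreasing):
  μ^(1)=19; μ^(2)=3/2; μ^(3)=-11; μ^(4)=-16

((0, 0, 0, 0, 3); (0, 0, 1, 1, 0); (0, 4, 0, 0, 0); (1, 0, 0, 0, 0))


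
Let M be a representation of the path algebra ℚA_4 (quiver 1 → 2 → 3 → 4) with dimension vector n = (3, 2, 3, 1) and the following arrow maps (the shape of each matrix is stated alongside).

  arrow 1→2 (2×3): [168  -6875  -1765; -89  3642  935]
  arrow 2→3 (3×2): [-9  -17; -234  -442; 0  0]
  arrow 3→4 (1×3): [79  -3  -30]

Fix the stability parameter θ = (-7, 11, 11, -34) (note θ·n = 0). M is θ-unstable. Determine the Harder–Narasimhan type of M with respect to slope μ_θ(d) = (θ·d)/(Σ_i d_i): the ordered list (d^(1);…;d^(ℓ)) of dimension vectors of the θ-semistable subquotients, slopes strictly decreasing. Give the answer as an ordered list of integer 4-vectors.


Via rank(M_{q-1}∘⋯∘M_p): M ≅ I[1,1], I[1,2], I[1,4], I[3,3]^2.
μ_θ-semistable layers: μ^(1)=11; μ^(2)=-4; μ^(3)=-7

((0, 1, 2, 0); (0, 1, 1, 1); (3, 0, 0, 0))


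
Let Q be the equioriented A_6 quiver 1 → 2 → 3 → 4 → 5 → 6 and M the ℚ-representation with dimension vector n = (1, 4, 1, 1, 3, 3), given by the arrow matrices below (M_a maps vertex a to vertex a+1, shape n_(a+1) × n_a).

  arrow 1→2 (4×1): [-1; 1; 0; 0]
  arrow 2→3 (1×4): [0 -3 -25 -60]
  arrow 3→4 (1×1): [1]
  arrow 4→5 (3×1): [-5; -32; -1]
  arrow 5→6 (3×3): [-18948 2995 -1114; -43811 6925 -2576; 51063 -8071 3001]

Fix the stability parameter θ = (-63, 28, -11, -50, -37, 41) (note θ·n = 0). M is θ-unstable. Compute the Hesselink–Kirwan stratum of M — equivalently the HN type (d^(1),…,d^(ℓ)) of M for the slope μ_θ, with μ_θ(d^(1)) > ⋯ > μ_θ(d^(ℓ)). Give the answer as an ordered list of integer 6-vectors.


Via rank(M_{q-1}∘⋯∘M_p): M ≅ I[1,6], I[2,2]^3, I[5,6]^2.
μ_θ-semistable layers: μ^(1)=41; μ^(2)=28; μ^(3)=-35/2; μ^(4)=-37; μ^(5)=-63

((0, 0, 0, 0, 0, 3); (0, 3, 0, 0, 0, 0); (0, 1, 1, 1, 1, 0); (0, 0, 0, 0, 2, 0); (1, 0, 0, 0, 0, 0))


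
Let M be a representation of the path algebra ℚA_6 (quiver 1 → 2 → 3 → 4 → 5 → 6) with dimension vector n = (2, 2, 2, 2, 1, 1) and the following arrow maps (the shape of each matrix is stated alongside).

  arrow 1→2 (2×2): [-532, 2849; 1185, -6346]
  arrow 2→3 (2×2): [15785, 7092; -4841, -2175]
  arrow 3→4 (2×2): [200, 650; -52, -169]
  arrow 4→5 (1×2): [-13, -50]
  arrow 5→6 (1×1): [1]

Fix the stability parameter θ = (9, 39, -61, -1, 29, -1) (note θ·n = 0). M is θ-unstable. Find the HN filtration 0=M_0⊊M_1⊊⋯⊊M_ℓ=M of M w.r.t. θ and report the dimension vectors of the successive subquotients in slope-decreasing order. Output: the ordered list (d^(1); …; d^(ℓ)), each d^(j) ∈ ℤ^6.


Interval decomposition of M: I[1,3], I[1,4], I[4,6].
HN type (ℓ=3): μ^(1)=14; μ^(2)=-1; μ^(3)=-13/3

((0, 0, 0, 0, 1, 1); (0, 0, 0, 2, 0, 0); (2, 2, 2, 0, 0, 0))


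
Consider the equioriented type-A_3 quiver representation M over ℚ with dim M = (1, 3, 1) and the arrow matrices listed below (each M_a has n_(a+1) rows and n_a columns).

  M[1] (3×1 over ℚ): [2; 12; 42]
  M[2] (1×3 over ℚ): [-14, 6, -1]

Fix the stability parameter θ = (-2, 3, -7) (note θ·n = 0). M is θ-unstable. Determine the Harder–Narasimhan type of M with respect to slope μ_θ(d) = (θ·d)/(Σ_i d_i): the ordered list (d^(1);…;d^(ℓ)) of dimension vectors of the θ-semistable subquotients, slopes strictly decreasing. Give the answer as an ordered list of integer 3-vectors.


Barcode: M ≅ I[1,3], I[2,2]^2. HN layers by μ_θ (2 steps, strictly decreasing):
  μ^(1)=3; μ^(2)=-2

((0, 2, 0); (1, 1, 1))


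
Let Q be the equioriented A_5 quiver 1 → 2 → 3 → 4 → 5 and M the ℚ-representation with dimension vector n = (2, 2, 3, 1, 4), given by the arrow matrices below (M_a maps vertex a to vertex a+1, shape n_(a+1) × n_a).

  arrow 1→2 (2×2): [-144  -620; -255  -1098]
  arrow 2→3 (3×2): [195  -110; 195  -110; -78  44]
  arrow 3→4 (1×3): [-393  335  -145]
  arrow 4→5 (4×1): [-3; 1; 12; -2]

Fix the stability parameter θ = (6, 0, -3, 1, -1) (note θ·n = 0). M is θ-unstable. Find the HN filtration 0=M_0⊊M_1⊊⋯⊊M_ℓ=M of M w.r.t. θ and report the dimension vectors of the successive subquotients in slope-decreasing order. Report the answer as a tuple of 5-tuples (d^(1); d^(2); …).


Barcode: M ≅ I[1,2], I[1,3], I[3,3], I[3,5], I[5,5]^3. HN layers by μ_θ (5 steps, strictly decreasing):
  μ^(1)=3; μ^(2)=1; μ^(3)=0; μ^(4)=-1; μ^(5)=-3

((1, 1, 0, 0, 0); (1, 1, 1, 0, 0); (0, 0, 0, 1, 1); (0, 0, 0, 0, 3); (0, 0, 2, 0, 0))


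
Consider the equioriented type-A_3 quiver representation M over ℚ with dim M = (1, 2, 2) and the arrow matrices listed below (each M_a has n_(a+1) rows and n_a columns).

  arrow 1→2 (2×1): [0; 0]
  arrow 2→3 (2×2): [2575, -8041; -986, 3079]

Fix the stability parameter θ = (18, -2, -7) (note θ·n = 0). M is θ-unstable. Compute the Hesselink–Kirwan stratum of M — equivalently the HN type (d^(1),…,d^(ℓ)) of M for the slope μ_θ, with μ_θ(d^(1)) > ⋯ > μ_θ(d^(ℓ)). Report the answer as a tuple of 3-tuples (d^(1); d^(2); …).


Via rank(M_{q-1}∘⋯∘M_p): M ≅ I[1,1], I[2,3]^2.
μ_θ-semistable layers: μ^(1)=18; μ^(2)=-9/2

((1, 0, 0); (0, 2, 2))


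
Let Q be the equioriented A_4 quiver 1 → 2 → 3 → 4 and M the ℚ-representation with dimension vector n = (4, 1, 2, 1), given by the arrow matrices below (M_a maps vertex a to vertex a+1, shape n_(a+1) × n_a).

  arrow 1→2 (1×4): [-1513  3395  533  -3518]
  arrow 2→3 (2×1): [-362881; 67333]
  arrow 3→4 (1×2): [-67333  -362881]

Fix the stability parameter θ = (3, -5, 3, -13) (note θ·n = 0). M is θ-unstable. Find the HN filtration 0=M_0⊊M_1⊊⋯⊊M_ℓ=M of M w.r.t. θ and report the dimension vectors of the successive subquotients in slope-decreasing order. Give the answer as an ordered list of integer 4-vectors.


Barcode: M ≅ I[1,1]^3, I[1,3], I[3,4]. HN layers by μ_θ (3 steps, strictly decreasing):
  μ^(1)=3; μ^(2)=-1; μ^(3)=-5

((3, 0, 1, 0); (1, 1, 0, 0); (0, 0, 1, 1))


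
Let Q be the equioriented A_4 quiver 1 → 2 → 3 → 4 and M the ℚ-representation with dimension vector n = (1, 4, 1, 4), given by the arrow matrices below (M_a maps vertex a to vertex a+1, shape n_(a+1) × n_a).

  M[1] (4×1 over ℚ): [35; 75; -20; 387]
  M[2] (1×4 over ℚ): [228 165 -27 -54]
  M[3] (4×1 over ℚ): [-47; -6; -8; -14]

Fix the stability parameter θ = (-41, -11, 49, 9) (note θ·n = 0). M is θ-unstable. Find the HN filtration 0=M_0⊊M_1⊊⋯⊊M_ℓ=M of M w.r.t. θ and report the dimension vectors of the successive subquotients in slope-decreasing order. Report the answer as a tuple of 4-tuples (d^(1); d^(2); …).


Barcode: M ≅ I[1,4], I[2,2]^3, I[4,4]^3. HN layers by μ_θ (4 steps, strictly decreasing):
  μ^(1)=29; μ^(2)=9; μ^(3)=-11; μ^(4)=-41

((0, 0, 1, 1); (0, 0, 0, 3); (0, 4, 0, 0); (1, 0, 0, 0))


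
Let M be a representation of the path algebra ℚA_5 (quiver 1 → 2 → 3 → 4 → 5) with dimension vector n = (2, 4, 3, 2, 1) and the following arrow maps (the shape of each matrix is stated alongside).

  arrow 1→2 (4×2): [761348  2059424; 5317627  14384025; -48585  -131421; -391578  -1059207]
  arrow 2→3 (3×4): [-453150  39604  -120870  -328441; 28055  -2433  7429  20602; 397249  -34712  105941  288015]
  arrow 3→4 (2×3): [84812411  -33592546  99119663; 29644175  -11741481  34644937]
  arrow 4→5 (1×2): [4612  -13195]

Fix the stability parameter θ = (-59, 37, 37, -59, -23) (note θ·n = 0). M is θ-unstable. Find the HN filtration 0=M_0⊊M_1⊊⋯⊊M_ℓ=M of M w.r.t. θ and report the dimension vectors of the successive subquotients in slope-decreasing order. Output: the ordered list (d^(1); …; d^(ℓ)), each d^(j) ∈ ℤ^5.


Via rank(M_{q-1}∘⋯∘M_p): M ≅ I[1,4], I[1,5], I[2,2], I[2,3].
μ_θ-semistable layers: μ^(1)=37; μ^(2)=5; μ^(3)=-2; μ^(4)=-59

((0, 2, 1, 0, 0); (0, 1, 1, 1, 0); (0, 1, 1, 1, 1); (2, 0, 0, 0, 0))


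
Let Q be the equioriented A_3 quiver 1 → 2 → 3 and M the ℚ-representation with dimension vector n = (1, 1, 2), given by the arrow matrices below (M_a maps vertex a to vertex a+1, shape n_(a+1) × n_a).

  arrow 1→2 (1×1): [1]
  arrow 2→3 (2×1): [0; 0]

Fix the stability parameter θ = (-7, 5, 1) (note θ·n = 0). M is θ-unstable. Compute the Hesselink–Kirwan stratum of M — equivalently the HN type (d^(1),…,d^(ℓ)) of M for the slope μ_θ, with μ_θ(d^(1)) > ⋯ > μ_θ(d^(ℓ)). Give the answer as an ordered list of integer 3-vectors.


Barcode: M ≅ I[1,2], I[3,3]^2. HN layers by μ_θ (3 steps, strictly decreasing):
  μ^(1)=5; μ^(2)=1; μ^(3)=-7

((0, 1, 0); (0, 0, 2); (1, 0, 0))


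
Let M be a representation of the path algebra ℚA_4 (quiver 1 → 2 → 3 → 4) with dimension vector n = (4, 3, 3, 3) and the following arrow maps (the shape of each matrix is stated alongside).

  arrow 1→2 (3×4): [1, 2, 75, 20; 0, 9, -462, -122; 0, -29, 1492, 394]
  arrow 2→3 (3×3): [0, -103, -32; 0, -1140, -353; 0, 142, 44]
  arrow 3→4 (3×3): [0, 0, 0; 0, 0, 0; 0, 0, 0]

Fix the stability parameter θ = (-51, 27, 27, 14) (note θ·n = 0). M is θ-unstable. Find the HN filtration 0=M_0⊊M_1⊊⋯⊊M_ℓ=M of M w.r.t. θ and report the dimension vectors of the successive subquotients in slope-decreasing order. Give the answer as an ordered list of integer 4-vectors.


Via rank(M_{q-1}∘⋯∘M_p): M ≅ I[1,1], I[1,2], I[1,3]^2, I[3,3], I[4,4]^3.
μ_θ-semistable layers: μ^(1)=27; μ^(2)=14; μ^(3)=-51

((0, 3, 3, 0); (0, 0, 0, 3); (4, 0, 0, 0))


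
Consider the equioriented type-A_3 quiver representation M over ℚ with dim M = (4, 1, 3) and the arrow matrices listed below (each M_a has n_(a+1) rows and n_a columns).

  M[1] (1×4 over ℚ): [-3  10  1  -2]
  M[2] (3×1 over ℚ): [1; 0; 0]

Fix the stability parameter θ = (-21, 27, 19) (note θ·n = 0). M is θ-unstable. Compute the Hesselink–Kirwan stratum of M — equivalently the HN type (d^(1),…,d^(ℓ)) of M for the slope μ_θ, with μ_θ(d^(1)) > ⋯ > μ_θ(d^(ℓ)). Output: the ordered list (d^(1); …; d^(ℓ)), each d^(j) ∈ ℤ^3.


Interval decomposition of M: I[1,1]^3, I[1,3], I[3,3]^2.
HN type (ℓ=3): μ^(1)=23; μ^(2)=19; μ^(3)=-21

((0, 1, 1); (0, 0, 2); (4, 0, 0))


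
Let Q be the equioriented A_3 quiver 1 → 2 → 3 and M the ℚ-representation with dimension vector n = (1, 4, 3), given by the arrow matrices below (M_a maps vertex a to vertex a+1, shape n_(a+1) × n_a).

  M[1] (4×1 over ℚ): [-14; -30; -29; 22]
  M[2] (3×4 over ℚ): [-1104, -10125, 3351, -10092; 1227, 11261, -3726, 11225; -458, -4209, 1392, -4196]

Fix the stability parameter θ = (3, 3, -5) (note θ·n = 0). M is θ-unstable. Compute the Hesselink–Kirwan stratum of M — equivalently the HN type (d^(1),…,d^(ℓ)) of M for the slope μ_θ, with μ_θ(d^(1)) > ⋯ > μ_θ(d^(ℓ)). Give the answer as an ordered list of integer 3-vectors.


Via rank(M_{q-1}∘⋯∘M_p): M ≅ I[1,3], I[2,2], I[2,3]^2.
μ_θ-semistable layers: μ^(1)=3; μ^(2)=1/3; μ^(3)=-1

((0, 1, 0); (1, 1, 1); (0, 2, 2))
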